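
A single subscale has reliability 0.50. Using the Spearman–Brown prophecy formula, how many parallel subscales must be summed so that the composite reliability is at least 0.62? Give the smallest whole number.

k ≥ ρ*(1−ρ₁)/(ρ₁(1−ρ*)) = 0.62·0.50 / (0.50·0.38) = 1.632.
Smallest integer k = 2.

2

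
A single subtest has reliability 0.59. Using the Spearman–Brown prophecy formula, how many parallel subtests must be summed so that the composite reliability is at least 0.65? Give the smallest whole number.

k ≥ ρ*(1−ρ₁)/(ρ₁(1−ρ*)) = 0.65·0.41 / (0.59·0.35) = 1.291.
Smallest integer k = 2.

2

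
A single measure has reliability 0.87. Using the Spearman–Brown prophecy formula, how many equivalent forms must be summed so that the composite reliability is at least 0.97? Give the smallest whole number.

k ≥ ρ*(1−ρ₁)/(ρ₁(1−ρ*)) = 0.97·0.13 / (0.87·0.03) = 4.831.
Smallest integer k = 5.

5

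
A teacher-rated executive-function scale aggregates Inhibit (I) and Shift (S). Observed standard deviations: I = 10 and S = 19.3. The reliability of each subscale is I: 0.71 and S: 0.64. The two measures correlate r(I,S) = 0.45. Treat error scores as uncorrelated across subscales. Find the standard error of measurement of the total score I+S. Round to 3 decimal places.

12.771

Var(total) = 472.49 + 173.7 = 646.19.
True-score variance = 309.394 + 173.7 = 483.094, so reliability = 0.7476.
Error variance = 646.19 − 483.094 = 163.096; SEM = √163.096 = 12.771.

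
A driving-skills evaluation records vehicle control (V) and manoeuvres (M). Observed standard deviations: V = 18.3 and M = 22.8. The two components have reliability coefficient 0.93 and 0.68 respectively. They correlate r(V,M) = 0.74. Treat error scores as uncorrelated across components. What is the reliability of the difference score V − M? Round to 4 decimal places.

Var(V−M) = 18.3² + 22.8² − 2·18.3·22.8·0.74 = 854.73 − 617.515 = 237.215.
Under uncorrelated errors the observed covariances equal the true-score covariances, so only the own-variance terms attenuate.
True-score variance = [18.3²·0.93 + 22.8²·0.68] − 617.515 = 664.939 − 617.515 = 47.4237.
Reliability = 47.4237 / 237.215 = 0.1999.

0.1999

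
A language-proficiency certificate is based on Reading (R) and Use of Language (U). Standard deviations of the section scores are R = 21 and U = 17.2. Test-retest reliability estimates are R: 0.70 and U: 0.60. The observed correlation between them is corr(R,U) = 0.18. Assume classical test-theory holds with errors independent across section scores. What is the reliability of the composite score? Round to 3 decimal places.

Var(R+U) = 21² + 17.2² + 2·[21·17.2·0.18] = 736.84 + 130.032 = 866.872.
Because errors are independent across components, Cov(Tᵢ,Tⱼ) = Cov(Xᵢ,Xⱼ); the off-diagonal part of the true-score variance is the same as above.
True-score variance = [21²·0.70 + 17.2²·0.60] + 130.032 = 486.204 + 130.032 = 616.236.
Reliability = 616.236 / 866.872 = 0.711.

0.711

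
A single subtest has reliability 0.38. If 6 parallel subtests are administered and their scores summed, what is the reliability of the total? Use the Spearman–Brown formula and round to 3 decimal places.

ρ_k = kρ / (1 + (k−1)ρ) = 6·0.38 / (1 + 5·0.38) = 2.280 / 2.900 = 0.786.

0.786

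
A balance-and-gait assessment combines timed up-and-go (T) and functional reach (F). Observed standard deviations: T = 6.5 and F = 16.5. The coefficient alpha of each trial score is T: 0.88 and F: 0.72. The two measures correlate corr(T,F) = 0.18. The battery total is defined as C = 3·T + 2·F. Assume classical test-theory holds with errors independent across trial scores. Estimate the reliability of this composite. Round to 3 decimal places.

0.794

Var(C) = 3²·6.5² + 2²·16.5² + 2·[6·6.5·16.5·0.18] = 1469.25 + 231.66 = 1700.91.
Under uncorrelated errors the observed covariances equal the true-score covariances, so only the own-variance terms attenuate.
True-score variance = [3²·6.5²·0.88 + 2²·16.5²·0.72] + 231.66 = 1118.7 + 231.66 = 1350.36.
Reliability = 1350.36 / 1700.91 = 0.794.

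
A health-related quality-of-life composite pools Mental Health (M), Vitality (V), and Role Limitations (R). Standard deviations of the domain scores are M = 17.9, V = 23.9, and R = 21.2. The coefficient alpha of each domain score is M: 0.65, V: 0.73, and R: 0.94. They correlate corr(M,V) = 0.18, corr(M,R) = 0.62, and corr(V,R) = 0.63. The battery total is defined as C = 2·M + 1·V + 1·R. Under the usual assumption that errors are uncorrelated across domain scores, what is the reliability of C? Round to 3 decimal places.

Var(C) = 2²·17.9² + 23.9² + 21.2² + 2·[2·17.9·23.9·0.18 + 2·17.9·21.2·0.62 + 23.9·21.2·0.63] = 2302.29 + 1887.55 = 4189.84.
With uncorrelated errors the cross-covariances are all true-score covariance, so they carry over unchanged; only the diagonal terms shrink to ρᵢσᵢ².
True-score variance = [2²·17.9²·0.65 + 23.9²·0.73 + 21.2²·0.94] + 1887.55 = 1672.52 + 1887.55 = 3560.07.
Reliability = 3560.07 / 4189.84 = 0.850.

0.850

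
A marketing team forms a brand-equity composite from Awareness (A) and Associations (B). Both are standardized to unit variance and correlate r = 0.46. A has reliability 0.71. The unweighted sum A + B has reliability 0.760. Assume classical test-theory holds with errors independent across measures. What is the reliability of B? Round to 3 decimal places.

Var(A+B) = 2 + 2·0.46 = 2.920.
True-score variance = ρ_A + ρ_B + 2·0.46, so 0.760 = (0.71 + ρ_B + 0.92) / 2.920.
ρ_B = 0.760·2.920 − 0.71 − 0.92 = 0.589.

0.589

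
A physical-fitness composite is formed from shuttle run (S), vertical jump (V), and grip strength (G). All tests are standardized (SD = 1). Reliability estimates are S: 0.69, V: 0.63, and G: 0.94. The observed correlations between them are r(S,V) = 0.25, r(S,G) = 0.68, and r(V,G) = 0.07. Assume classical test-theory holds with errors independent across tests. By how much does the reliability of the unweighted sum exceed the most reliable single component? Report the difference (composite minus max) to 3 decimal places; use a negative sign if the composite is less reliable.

Var(sum) = 3 + 2 = 5; true-score variance = 2.26 + 2 = 4.26; composite reliability = 0.8520.
Max component reliability = 0.9400.
Difference = 0.8520 − 0.9400 = -0.088.

-0.088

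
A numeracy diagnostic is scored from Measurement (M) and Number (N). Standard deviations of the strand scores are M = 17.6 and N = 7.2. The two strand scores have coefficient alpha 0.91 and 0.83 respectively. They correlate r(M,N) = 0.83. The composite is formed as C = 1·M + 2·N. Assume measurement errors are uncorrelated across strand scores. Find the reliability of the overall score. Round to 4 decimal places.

Var(C) = 17.6² + 2²·7.2² + 2·[2·17.6·7.2·0.83] = 517.12 + 420.71 = 937.83.
With uncorrelated errors the cross-covariances are all true-score covariance, so they carry over unchanged; only the diagonal terms shrink to ρᵢσᵢ².
True-score variance = [17.6²·0.91 + 2²·7.2²·0.83] + 420.71 = 453.99 + 420.71 = 874.701.
Reliability = 874.701 / 937.83 = 0.9327.

0.9327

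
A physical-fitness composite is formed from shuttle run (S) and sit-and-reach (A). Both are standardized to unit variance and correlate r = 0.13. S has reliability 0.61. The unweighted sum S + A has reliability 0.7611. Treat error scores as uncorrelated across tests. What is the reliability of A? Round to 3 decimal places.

0.850

Var(S+A) = 2 + 2·0.13 = 2.260.
True-score variance = ρ_S + ρ_A + 2·0.13, so 0.7611 = (0.61 + ρ_A + 0.26) / 2.260.
ρ_A = 0.7611·2.260 − 0.61 − 0.26 = 0.850.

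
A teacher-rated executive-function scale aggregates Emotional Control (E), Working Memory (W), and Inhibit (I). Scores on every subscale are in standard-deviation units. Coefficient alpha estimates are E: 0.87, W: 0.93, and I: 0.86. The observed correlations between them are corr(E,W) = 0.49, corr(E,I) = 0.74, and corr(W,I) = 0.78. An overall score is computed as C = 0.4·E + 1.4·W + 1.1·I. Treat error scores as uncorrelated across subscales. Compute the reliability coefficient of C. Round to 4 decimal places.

Var(C) = 0.4² + 1.4² + 1.1² + 2·[0.56·0.49 + 0.44·0.74 + 1.54·0.78] = 3.33 + 3.6024 = 6.9324.
Because errors are independent across components, Cov(Tᵢ,Tⱼ) = Cov(Xᵢ,Xⱼ); the off-diagonal part of the true-score variance is the same as above.
True-score variance = [0.4²·0.87 + 1.4²·0.93 + 1.1²·0.86] + 3.6024 = 3.0026 + 3.6024 = 6.605.
Reliability = 6.605 / 6.9324 = 0.9528.

0.9528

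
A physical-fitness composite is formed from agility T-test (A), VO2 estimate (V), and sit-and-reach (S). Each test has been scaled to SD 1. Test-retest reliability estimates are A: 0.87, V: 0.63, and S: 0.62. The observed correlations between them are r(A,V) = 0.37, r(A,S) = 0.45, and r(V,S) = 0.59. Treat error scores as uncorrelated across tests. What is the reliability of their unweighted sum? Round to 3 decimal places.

0.849

Var(A+V+S) = 3 + 2·[0.37 + 0.45 + 0.59] = 3 + 2.82 = 5.82.
With uncorrelated errors the cross-covariances are all true-score covariance, so they carry over unchanged; only the diagonal terms shrink to ρᵢσᵢ².
True-score variance = [0.87 + 0.63 + 0.62] + 2.82 = 2.12 + 2.82 = 4.94.
Reliability = 4.94 / 5.82 = 0.849.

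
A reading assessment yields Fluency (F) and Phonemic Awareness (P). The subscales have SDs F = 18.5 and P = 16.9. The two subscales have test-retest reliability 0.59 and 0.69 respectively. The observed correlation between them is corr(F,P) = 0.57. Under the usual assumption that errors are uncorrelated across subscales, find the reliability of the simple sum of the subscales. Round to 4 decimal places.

0.7675

Var(F+P) = 18.5² + 16.9² + 2·[18.5·16.9·0.57] = 627.86 + 356.421 = 984.281.
With uncorrelated errors the cross-covariances are all true-score covariance, so they carry over unchanged; only the diagonal terms shrink to ρᵢσᵢ².
True-score variance = [18.5²·0.59 + 16.9²·0.69] + 356.421 = 398.998 + 356.421 = 755.419.
Reliability = 755.419 / 984.281 = 0.7675.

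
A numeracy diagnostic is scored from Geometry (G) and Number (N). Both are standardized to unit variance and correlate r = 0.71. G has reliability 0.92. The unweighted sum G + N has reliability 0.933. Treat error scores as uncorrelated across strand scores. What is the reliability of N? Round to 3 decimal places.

Var(G+N) = 2 + 2·0.71 = 3.420.
True-score variance = ρ_G + ρ_N + 2·0.71, so 0.933 = (0.92 + ρ_N + 1.42) / 3.420.
ρ_N = 0.933·3.420 − 0.92 − 1.42 = 0.851.

0.851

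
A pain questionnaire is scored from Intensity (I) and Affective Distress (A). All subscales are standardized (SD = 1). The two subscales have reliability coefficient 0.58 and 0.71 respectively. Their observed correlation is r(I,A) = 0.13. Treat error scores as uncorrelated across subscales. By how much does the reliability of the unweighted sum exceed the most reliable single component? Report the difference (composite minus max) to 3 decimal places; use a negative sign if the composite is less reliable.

Var(sum) = 2 + 0.26 = 2.26; true-score variance = 1.29 + 0.26 = 1.55; composite reliability = 0.6858.
Max component reliability = 0.7100.
Difference = 0.6858 − 0.7100 = -0.024.

-0.024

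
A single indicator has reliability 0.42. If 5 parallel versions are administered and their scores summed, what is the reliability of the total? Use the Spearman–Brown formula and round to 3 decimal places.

0.784

ρ_k = kρ / (1 + (k−1)ρ) = 5·0.42 / (1 + 4·0.42) = 2.100 / 2.680 = 0.784.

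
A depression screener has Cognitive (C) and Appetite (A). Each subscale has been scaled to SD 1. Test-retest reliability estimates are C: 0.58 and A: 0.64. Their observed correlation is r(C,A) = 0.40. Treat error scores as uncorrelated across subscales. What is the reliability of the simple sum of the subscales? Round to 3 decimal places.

0.721

Var(C+A) = 2 + 2·[0.40] = 2 + 0.8 = 2.8.
Under uncorrelated errors the observed covariances equal the true-score covariances, so only the own-variance terms attenuate.
True-score variance = [0.58 + 0.64] + 0.8 = 1.22 + 0.8 = 2.02.
Reliability = 2.02 / 2.8 = 0.721.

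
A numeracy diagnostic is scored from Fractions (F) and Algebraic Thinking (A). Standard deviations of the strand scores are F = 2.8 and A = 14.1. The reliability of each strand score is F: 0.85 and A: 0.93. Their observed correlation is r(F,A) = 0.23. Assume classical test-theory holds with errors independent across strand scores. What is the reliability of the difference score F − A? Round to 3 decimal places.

0.920

Var(F−A) = 2.8² + 14.1² − 2·2.8·14.1·0.23 = 206.65 − 18.1608 = 188.489.
Because errors are independent across components, Cov(Tᵢ,Tⱼ) = Cov(Xᵢ,Xⱼ); the off-diagonal part of the true-score variance is the same as above.
True-score variance = [2.8²·0.85 + 14.1²·0.93] − 18.1608 = 191.557 − 18.1608 = 173.397.
Reliability = 173.397 / 188.489 = 0.920.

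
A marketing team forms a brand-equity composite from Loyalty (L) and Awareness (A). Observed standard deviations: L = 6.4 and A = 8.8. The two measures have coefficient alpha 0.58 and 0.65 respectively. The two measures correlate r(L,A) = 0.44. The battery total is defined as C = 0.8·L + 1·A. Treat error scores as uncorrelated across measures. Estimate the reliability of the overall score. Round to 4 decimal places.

Var(C) = 0.8²·6.4² + 8.8² + 2·[0.8·6.4·8.8·0.44] = 103.654 + 39.6493 = 143.304.
With uncorrelated errors the cross-covariances are all true-score covariance, so they carry over unchanged; only the diagonal terms shrink to ρᵢσᵢ².
True-score variance = [0.8²·6.4²·0.58 + 8.8²·0.65] + 39.6493 = 65.5404 + 39.6493 = 105.19.
Reliability = 105.19 / 143.304 = 0.7340.

0.7340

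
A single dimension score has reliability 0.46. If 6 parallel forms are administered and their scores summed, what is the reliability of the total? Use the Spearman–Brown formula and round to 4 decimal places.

ρ_k = kρ / (1 + (k−1)ρ) = 6·0.46 / (1 + 5·0.46) = 2.760 / 3.300 = 0.8364.

0.8364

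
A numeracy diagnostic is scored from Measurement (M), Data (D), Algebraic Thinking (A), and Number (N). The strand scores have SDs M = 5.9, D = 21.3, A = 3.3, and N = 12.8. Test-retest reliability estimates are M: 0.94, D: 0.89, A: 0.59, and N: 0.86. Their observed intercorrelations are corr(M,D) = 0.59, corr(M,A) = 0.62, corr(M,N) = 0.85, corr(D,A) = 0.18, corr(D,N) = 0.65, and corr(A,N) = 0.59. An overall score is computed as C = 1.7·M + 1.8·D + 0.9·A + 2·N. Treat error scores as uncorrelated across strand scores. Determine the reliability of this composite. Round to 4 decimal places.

0.9424

Var(C) = 1.7²·5.9² + 1.8²·21.3² + 0.9²·3.3² + 2²·12.8² + 2·[3.06·5.9·21.3·0.59 + 1.53·5.9·3.3·0.62 + 3.4·5.9·12.8·0.85 + 1.62·21.3·3.3·0.18 + 3.6·21.3·12.8·0.65 + 1.8·3.3·12.8·0.59] = 2234.74 + 2333.88 = 4568.62.
With uncorrelated errors the cross-covariances are all true-score covariance, so they carry over unchanged; only the diagonal terms shrink to ρᵢσᵢ².
True-score variance = [1.7²·5.9²·0.94 + 1.8²·21.3²·0.89 + 0.9²·3.3²·0.59 + 2²·12.8²·0.86] + 2333.88 = 1971.64 + 2333.88 = 4305.52.
Reliability = 4305.52 / 4568.62 = 0.9424.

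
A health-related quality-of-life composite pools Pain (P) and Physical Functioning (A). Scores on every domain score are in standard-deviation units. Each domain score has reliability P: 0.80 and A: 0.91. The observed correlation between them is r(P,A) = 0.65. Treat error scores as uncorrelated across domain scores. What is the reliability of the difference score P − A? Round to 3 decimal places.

Var(P−A) = 1 + 1 − 2·0.65 = 2 − 1.3 = 0.7.
With uncorrelated errors the cross-covariances are all true-score covariance, so they carry over unchanged; only the diagonal terms shrink to ρᵢσᵢ².
True-score variance = [0.80 + 0.91] − 1.3 = 1.71 − 1.3 = 0.41.
Reliability = 0.41 / 0.7 = 0.586.

0.586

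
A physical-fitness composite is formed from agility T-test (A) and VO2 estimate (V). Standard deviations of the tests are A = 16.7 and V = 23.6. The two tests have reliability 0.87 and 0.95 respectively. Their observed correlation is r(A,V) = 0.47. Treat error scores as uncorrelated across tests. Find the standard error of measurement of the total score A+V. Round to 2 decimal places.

Var(total) = 835.85 + 370.473 = 1206.32.
True-score variance = 771.746 + 370.473 = 1142.22, so reliability = 0.9469.
Error variance = 1206.32 − 1142.22 = 64.1037; SEM = √64.1037 = 8.01.

8.01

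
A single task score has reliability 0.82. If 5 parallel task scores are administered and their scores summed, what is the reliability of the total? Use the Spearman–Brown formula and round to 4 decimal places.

ρ_k = kρ / (1 + (k−1)ρ) = 5·0.82 / (1 + 4·0.82) = 4.100 / 4.280 = 0.9579.

0.9579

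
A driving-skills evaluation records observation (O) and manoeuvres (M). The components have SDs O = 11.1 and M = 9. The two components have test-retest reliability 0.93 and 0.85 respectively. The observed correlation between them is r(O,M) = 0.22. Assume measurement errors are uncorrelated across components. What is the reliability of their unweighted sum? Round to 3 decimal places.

Var(O+M) = 11.1² + 9² + 2·[11.1·9·0.22] = 204.21 + 43.956 = 248.166.
Under uncorrelated errors the observed covariances equal the true-score covariances, so only the own-variance terms attenuate.
True-score variance = [11.1²·0.93 + 9²·0.85] + 43.956 = 183.435 + 43.956 = 227.391.
Reliability = 227.391 / 248.166 = 0.916.

0.916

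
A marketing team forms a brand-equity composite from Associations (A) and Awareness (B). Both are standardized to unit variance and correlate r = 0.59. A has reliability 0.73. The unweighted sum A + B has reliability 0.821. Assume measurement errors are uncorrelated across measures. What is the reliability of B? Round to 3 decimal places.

Var(A+B) = 2 + 2·0.59 = 3.180.
True-score variance = ρ_A + ρ_B + 2·0.59, so 0.821 = (0.73 + ρ_B + 1.18) / 3.180.
ρ_B = 0.821·3.180 − 0.73 − 1.18 = 0.701.

0.701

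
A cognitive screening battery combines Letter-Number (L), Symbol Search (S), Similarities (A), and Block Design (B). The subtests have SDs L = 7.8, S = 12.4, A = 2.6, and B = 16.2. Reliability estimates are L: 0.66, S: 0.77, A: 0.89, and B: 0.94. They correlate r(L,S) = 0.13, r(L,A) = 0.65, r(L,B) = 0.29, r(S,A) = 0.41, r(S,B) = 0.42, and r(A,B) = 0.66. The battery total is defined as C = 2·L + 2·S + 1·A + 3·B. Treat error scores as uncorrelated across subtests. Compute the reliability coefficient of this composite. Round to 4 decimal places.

Var(C) = 2²·7.8² + 2²·12.4² + 2.6² + 3²·16.2² + 2·[4·7.8·12.4·0.13 + 2·7.8·2.6·0.65 + 6·7.8·16.2·0.29 + 2·12.4·2.6·0.41 + 6·12.4·16.2·0.42 + 3·2.6·16.2·0.66] = 3227.12 + 1825.15 = 5052.27.
With uncorrelated errors the cross-covariances are all true-score covariance, so they carry over unchanged; only the diagonal terms shrink to ρᵢσᵢ².
True-score variance = [2²·7.8²·0.66 + 2²·12.4²·0.77 + 2.6²·0.89 + 3²·16.2²·0.94] + 1825.15 = 2860.46 + 1825.15 = 4685.61.
Reliability = 4685.61 / 5052.27 = 0.9274.

0.9274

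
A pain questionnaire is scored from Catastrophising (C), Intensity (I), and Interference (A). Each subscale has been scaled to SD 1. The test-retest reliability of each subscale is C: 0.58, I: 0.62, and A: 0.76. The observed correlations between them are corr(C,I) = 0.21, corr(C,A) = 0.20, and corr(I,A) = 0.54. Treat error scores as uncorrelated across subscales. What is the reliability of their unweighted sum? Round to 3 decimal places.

0.788

Var(C+I+A) = 3 + 2·[0.21 + 0.20 + 0.54] = 3 + 1.9 = 4.9.
Under uncorrelated errors the observed covariances equal the true-score covariances, so only the own-variance terms attenuate.
True-score variance = [0.58 + 0.62 + 0.76] + 1.9 = 1.96 + 1.9 = 3.86.
Reliability = 3.86 / 4.9 = 0.788.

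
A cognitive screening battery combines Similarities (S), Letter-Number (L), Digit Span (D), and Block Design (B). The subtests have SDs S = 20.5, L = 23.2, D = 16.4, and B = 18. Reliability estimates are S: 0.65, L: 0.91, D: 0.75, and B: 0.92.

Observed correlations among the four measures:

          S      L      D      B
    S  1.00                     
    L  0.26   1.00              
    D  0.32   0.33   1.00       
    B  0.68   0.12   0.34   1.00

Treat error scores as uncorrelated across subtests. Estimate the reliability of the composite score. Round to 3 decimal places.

0.906

Var(S+L+D+B) = 20.5² + 23.2² + 16.4² + 18² + 2·[20.5·23.2·0.26 + 20.5·16.4·0.32 + 20.5·18·0.68 + 23.2·16.4·0.33 + 23.2·18·0.12 + 16.4·18·0.34] = 1551.45 + 1516.4 = 3067.85.
With uncorrelated errors the cross-covariances are all true-score covariance, so they carry over unchanged; only the diagonal terms shrink to ρᵢσᵢ².
True-score variance = [20.5²·0.65 + 23.2²·0.91 + 16.4²·0.75 + 18²·0.92] + 1516.4 = 1262.76 + 1516.4 = 2779.16.
Reliability = 2779.16 / 3067.85 = 0.906.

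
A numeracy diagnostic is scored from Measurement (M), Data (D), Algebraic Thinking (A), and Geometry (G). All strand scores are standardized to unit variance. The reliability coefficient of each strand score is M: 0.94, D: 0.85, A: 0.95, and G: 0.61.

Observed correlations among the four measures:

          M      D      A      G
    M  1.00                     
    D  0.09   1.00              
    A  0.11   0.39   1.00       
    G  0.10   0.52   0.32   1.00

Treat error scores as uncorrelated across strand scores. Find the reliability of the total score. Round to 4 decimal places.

Var(M+D+A+G) = 4 + 2·[0.09 + 0.11 + 0.10 + 0.39 + 0.52 + 0.32] = 4 + 3.06 = 7.06.
Under uncorrelated errors the observed covariances equal the true-score covariances, so only the own-variance terms attenuate.
True-score variance = [0.94 + 0.85 + 0.95 + 0.61] + 3.06 = 3.35 + 3.06 = 6.41.
Reliability = 6.41 / 7.06 = 0.9079.

0.9079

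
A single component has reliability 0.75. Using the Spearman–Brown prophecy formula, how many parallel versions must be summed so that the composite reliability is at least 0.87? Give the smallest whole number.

3

k ≥ ρ*(1−ρ₁)/(ρ₁(1−ρ*)) = 0.87·0.25 / (0.75·0.13) = 2.231.
Smallest integer k = 3.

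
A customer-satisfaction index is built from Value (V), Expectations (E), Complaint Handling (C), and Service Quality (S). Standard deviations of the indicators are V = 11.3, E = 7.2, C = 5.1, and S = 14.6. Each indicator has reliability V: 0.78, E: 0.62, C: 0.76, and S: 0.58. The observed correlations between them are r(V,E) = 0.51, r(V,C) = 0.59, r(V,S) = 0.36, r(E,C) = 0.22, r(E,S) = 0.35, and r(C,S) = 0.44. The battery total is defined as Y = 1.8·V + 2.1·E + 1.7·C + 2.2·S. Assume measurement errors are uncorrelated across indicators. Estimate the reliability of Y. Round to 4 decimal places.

0.8141

Var(Y) = 1.8²·11.3² + 2.1²·7.2² + 1.7²·5.1² + 2.2²·14.6² + 2·[3.78·11.3·7.2·0.51 + 3.06·11.3·5.1·0.59 + 3.96·11.3·14.6·0.36 + 3.57·7.2·5.1·0.22 + 4.62·7.2·14.6·0.35 + 3.74·5.1·14.6·0.44] = 1749.19 + 1634.87 = 3384.07.
Under uncorrelated errors the observed covariances equal the true-score covariances, so only the own-variance terms attenuate.
True-score variance = [1.8²·11.3²·0.78 + 2.1²·7.2²·0.62 + 1.7²·5.1²·0.76 + 2.2²·14.6²·0.58] + 1634.87 = 1119.95 + 1634.87 = 2754.82.
Reliability = 2754.82 / 3384.07 = 0.8141.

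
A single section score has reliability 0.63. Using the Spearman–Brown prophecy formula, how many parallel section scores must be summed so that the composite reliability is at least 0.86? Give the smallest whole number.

k ≥ ρ*(1−ρ₁)/(ρ₁(1−ρ*)) = 0.86·0.37 / (0.63·0.14) = 3.608.
Smallest integer k = 4.

4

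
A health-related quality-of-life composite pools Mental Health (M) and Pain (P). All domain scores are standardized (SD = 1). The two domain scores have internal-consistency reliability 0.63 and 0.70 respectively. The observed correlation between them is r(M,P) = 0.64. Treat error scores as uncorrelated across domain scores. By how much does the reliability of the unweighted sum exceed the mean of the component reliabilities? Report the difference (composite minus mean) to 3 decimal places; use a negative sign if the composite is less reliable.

0.131

Var(sum) = 2 + 1.28 = 3.28; true-score variance = 1.33 + 1.28 = 2.61; composite reliability = 0.7957.
Mean component reliability = 0.6650.
Difference = 0.7957 − 0.6650 = 0.131.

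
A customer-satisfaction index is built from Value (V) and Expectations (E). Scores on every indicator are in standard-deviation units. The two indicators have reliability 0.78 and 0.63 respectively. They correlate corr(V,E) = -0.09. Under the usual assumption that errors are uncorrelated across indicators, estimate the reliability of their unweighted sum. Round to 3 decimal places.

0.676

Var(V+E) = 2 + 2·[(-0.09)] = 2 − 0.18 = 1.82.
Under uncorrelated errors the observed covariances equal the true-score covariances, so only the own-variance terms attenuate.
True-score variance = [0.78 + 0.63] − 0.18 = 1.41 − 0.18 = 1.23.
Reliability = 1.23 / 1.82 = 0.676.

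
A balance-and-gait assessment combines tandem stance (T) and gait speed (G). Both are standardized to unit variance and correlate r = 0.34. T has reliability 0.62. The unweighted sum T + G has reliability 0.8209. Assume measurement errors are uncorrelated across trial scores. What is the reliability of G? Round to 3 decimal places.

Var(T+G) = 2 + 2·0.34 = 2.680.
True-score variance = ρ_T + ρ_G + 2·0.34, so 0.8209 = (0.62 + ρ_G + 0.68) / 2.680.
ρ_G = 0.8209·2.680 − 0.62 − 0.68 = 0.900.

0.900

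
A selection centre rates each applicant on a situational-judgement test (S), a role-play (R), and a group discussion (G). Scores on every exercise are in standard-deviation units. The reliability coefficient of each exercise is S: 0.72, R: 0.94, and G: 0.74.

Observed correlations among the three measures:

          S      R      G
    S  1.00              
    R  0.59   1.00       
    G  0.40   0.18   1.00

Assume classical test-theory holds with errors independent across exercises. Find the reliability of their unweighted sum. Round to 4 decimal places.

Var(S+R+G) = 3 + 2·[0.59 + 0.40 + 0.18] = 3 + 2.34 = 5.34.
With uncorrelated errors the cross-covariances are all true-score covariance, so they carry over unchanged; only the diagonal terms shrink to ρᵢσᵢ².
True-score variance = [0.72 + 0.94 + 0.74] + 2.34 = 2.4 + 2.34 = 4.74.
Reliability = 4.74 / 5.34 = 0.8876.

0.8876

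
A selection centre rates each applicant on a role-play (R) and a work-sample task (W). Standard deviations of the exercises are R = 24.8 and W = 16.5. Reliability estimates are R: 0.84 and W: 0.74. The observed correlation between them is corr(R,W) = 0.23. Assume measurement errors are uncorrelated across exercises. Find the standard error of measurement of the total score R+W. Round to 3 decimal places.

13.007

Var(total) = 887.29 + 188.232 = 1075.52.
True-score variance = 718.099 + 188.232 = 906.331, so reliability = 0.8427.
Error variance = 1075.52 − 906.331 = 169.191; SEM = √169.191 = 13.007.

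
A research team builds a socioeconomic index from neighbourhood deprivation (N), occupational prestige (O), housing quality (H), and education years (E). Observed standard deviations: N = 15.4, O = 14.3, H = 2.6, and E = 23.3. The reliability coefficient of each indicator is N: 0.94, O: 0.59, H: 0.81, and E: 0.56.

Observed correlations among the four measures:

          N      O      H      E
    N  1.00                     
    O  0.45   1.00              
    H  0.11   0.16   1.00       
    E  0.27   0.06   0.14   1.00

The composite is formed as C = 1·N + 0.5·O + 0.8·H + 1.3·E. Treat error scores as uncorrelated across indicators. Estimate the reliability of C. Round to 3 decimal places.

Var(C) = 15.4² + 0.5²·14.3² + 0.8²·2.6² + 1.3²·23.3² + 2·[0.5·15.4·14.3·0.45 + 0.8·15.4·2.6·0.11 + 1.3·15.4·23.3·0.27 + 0.4·14.3·2.6·0.16 + 0.65·14.3·23.3·0.06 + 1.04·2.6·23.3·0.14] = 1210.09 + 406.426 = 1616.52.
Under uncorrelated errors the observed covariances equal the true-score covariances, so only the own-variance terms attenuate.
True-score variance = [15.4²·0.94 + 0.5²·14.3²·0.59 + 0.8²·2.6²·0.81 + 1.3²·23.3²·0.56] + 406.426 = 770.388 + 406.426 = 1176.81.
Reliability = 1176.81 / 1616.52 = 0.728.

0.728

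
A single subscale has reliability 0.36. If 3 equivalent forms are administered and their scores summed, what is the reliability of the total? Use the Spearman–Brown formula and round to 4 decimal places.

0.6279

ρ_k = kρ / (1 + (k−1)ρ) = 3·0.36 / (1 + 2·0.36) = 1.080 / 1.720 = 0.6279.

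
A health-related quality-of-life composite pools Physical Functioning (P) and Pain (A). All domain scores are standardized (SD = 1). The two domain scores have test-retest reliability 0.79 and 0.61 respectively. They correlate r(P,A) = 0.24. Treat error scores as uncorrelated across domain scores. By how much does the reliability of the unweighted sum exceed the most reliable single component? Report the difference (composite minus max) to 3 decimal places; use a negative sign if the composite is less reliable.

Var(sum) = 2 + 0.48 = 2.48; true-score variance = 1.4 + 0.48 = 1.88; composite reliability = 0.7581.
Max component reliability = 0.7900.
Difference = 0.7581 − 0.7900 = -0.032.

-0.032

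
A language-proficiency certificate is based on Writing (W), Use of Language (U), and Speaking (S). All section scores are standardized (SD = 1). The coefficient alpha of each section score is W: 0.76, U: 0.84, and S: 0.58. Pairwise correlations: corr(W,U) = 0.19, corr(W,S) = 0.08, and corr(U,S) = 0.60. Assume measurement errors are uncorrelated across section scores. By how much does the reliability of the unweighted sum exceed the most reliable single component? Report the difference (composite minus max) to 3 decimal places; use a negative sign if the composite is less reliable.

Var(sum) = 3 + 1.74 = 4.74; true-score variance = 2.18 + 1.74 = 3.92; composite reliability = 0.8270.
Max component reliability = 0.8400.
Difference = 0.8270 − 0.8400 = -0.013.

-0.013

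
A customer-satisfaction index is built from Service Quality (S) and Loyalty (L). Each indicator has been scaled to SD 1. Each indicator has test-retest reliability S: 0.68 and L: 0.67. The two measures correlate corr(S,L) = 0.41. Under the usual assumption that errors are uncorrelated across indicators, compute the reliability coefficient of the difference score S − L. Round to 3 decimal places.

0.449

Var(S−L) = 1 + 1 − 2·0.41 = 2 − 0.82 = 1.18.
Under uncorrelated errors the observed covariances equal the true-score covariances, so only the own-variance terms attenuate.
True-score variance = [0.68 + 0.67] − 0.82 = 1.35 − 0.82 = 0.53.
Reliability = 0.53 / 1.18 = 0.449.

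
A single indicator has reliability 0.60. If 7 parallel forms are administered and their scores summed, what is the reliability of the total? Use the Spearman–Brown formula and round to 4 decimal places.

ρ_k = kρ / (1 + (k−1)ρ) = 7·0.60 / (1 + 6·0.60) = 4.200 / 4.600 = 0.9130.

0.9130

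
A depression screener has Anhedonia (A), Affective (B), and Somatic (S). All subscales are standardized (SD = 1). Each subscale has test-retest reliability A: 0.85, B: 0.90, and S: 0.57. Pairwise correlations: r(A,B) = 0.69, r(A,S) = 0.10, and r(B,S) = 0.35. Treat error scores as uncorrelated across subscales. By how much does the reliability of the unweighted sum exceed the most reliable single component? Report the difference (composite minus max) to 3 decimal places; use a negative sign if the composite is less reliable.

Var(sum) = 3 + 2.28 = 5.28; true-score variance = 2.32 + 2.28 = 4.6; composite reliability = 0.8712.
Max component reliability = 0.9000.
Difference = 0.8712 − 0.9000 = -0.029.

-0.029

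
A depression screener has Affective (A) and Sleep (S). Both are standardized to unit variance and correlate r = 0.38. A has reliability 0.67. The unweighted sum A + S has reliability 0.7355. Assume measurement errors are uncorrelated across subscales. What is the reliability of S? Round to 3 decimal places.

Var(A+S) = 2 + 2·0.38 = 2.760.
True-score variance = ρ_A + ρ_S + 2·0.38, so 0.7355 = (0.67 + ρ_S + 0.76) / 2.760.
ρ_S = 0.7355·2.760 − 0.67 − 0.76 = 0.600.

0.600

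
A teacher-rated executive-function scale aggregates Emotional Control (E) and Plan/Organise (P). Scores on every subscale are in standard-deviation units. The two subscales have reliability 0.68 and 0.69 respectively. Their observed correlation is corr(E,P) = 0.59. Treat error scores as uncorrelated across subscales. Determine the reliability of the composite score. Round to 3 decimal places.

Var(E+P) = 2 + 2·[0.59] = 2 + 1.18 = 3.18.
With uncorrelated errors the cross-covariances are all true-score covariance, so they carry over unchanged; only the diagonal terms shrink to ρᵢσᵢ².
True-score variance = [0.68 + 0.69] + 1.18 = 1.37 + 1.18 = 2.55.
Reliability = 2.55 / 3.18 = 0.802.

0.802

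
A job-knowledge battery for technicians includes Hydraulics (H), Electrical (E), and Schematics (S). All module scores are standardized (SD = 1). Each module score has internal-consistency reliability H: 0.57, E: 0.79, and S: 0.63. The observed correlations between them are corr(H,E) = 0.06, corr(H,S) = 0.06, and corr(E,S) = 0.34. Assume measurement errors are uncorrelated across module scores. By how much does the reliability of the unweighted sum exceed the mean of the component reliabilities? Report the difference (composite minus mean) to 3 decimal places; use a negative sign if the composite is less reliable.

Var(sum) = 3 + 0.92 = 3.92; true-score variance = 1.99 + 0.92 = 2.91; composite reliability = 0.7423.
Mean component reliability = 0.6633.
Difference = 0.7423 − 0.6633 = 0.079.

0.079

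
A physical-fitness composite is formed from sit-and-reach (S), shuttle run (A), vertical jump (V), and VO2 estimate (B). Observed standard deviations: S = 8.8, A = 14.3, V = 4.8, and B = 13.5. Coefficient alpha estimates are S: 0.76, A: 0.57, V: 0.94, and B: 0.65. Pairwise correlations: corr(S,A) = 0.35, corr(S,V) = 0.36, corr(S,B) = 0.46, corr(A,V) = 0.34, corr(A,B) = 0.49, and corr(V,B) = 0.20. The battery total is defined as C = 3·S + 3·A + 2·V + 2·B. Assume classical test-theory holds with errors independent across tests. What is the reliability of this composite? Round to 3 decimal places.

0.813

Var(C) = 3²·8.8² + 3²·14.3² + 2²·4.8² + 2²·13.5² + 2·[9·8.8·14.3·0.35 + 6·8.8·4.8·0.36 + 6·8.8·13.5·0.46 + 6·14.3·4.8·0.34 + 6·14.3·13.5·0.49 + 4·4.8·13.5·0.20] = 3358.53 + 3149.91 = 6508.44.
Under uncorrelated errors the observed covariances equal the true-score covariances, so only the own-variance terms attenuate.
True-score variance = [3²·8.8²·0.76 + 3²·14.3²·0.57 + 2²·4.8²·0.94 + 2²·13.5²·0.65] + 3149.91 = 2139.2 + 3149.91 = 5289.11.
Reliability = 5289.11 / 6508.44 = 0.813.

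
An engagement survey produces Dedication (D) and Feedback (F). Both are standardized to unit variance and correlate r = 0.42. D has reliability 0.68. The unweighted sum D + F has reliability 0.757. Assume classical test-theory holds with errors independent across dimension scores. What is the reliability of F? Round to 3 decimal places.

0.630

Var(D+F) = 2 + 2·0.42 = 2.840.
True-score variance = ρ_D + ρ_F + 2·0.42, so 0.757 = (0.68 + ρ_F + 0.84) / 2.840.
ρ_F = 0.757·2.840 − 0.68 − 0.84 = 0.630.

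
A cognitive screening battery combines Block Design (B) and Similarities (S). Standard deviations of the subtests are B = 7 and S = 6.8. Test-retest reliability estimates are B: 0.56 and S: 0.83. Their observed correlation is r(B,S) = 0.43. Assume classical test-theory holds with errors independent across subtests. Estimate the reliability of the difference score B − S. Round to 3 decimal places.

0.458

Var(B−S) = 7² + 6.8² − 2·7·6.8·0.43 = 95.24 − 40.936 = 54.304.
Under uncorrelated errors the observed covariances equal the true-score covariances, so only the own-variance terms attenuate.
True-score variance = [7²·0.56 + 6.8²·0.83] − 40.936 = 65.8192 − 40.936 = 24.8832.
Reliability = 24.8832 / 54.304 = 0.458.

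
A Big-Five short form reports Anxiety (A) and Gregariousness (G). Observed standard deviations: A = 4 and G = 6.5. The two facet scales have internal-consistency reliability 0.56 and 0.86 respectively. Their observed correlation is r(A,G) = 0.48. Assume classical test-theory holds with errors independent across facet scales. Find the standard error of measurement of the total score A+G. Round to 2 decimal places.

Var(total) = 58.25 + 24.96 = 83.21.
True-score variance = 45.295 + 24.96 = 70.255, so reliability = 0.8443.
Error variance = 83.21 − 70.255 = 12.955; SEM = √12.955 = 3.60.

3.60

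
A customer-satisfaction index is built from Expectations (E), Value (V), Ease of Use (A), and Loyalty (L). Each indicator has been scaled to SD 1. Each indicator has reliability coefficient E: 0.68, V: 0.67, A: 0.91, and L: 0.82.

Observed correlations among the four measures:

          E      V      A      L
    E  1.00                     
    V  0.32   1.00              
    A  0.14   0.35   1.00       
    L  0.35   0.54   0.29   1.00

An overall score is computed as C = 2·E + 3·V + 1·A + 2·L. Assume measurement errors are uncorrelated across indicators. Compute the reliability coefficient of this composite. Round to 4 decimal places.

0.8552

Var(C) = 2² + 3² + 1 + 2² + 2·[6·0.32 + 2·0.14 + 4·0.35 + 3·0.35 + 6·0.54 + 2·0.29] = 18 + 16.94 = 34.94.
With uncorrelated errors the cross-covariances are all true-score covariance, so they carry over unchanged; only the diagonal terms shrink to ρᵢσᵢ².
True-score variance = [2²·0.68 + 3²·0.67 + 0.91 + 2²·0.82] + 16.94 = 12.94 + 16.94 = 29.88.
Reliability = 29.88 / 34.94 = 0.8552.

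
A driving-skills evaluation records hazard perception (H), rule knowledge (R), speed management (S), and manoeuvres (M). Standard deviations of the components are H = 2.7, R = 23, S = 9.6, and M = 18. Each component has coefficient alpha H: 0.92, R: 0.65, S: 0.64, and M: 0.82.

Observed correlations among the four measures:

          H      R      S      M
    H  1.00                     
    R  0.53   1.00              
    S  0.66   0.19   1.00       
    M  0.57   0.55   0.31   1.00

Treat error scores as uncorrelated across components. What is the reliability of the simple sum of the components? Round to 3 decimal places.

Var(H+R+S+M) = 2.7² + 23² + 9.6² + 18² + 2·[2.7·23·0.53 + 2.7·9.6·0.66 + 2.7·18·0.57 + 23·9.6·0.19 + 23·18·0.55 + 9.6·18·0.31] = 952.45 + 801.884 = 1754.33.
Because errors are independent across components, Cov(Tᵢ,Tⱼ) = Cov(Xᵢ,Xⱼ); the off-diagonal part of the true-score variance is the same as above.
True-score variance = [2.7²·0.92 + 23²·0.65 + 9.6²·0.64 + 18²·0.82] + 801.884 = 675.219 + 801.884 = 1477.1.
Reliability = 1477.1 / 1754.33 = 0.842.

0.842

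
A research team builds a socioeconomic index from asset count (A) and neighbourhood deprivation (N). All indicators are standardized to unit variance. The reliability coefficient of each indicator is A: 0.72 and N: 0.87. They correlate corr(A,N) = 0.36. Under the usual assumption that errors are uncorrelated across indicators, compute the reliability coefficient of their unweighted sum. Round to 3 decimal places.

0.849

Var(A+N) = 2 + 2·[0.36] = 2 + 0.72 = 2.72.
Because errors are independent across components, Cov(Tᵢ,Tⱼ) = Cov(Xᵢ,Xⱼ); the off-diagonal part of the true-score variance is the same as above.
True-score variance = [0.72 + 0.87] + 0.72 = 1.59 + 0.72 = 2.31.
Reliability = 2.31 / 2.72 = 0.849.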